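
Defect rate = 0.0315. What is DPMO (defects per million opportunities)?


DPMO = defect_rate * 1000000 = 0.0315 * 1000000

31500


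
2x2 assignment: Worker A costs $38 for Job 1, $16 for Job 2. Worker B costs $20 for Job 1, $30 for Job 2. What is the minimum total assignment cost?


Option 1: A->1 + B->2 = $38 + $30 = $68
Option 2: A->2 + B->1 = $16 + $20 = $36
Min cost = min($68, $36) = $36

$36


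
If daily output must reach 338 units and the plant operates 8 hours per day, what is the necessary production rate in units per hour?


Formula: Production Rate = Daily Demand / Available Hours
Rate = 338 units/day / 8 hours/day
Rate = 42.3 units/hour

42.3 units/hour


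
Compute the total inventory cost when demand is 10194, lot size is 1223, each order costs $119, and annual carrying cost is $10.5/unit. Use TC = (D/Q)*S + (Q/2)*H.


TC = 10194/1223 * 119 + 1223/2 * 10.5

$7412.64


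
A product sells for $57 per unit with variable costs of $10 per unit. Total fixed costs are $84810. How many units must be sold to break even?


Formula: BEQ = Fixed Costs / (Price - Variable Cost)
Contribution margin = $57 - $10 = $47/unit
BEQ = ceil($84810 / $47/unit) = ceil(1804.47) = 1805 units

1805 units


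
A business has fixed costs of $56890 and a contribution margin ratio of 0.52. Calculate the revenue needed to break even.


Formula: BER = Fixed Costs / Contribution Margin Ratio
BER = $56890 / 0.52
BER = $109403.85 (to the nearest cent)

$109403.85


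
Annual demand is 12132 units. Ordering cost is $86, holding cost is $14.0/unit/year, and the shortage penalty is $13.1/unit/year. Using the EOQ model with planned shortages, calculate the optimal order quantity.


Formula: EOQ* = sqrt(2DS/H) * sqrt((H+P)/P)
Base EOQ = sqrt(2*12132*86/14.0) = 386.07 units
Correction = sqrt((14.0+13.1)/13.1) = 1.4383
EOQ* = 386.07 * 1.4383 = 555.3 units

555.3 units


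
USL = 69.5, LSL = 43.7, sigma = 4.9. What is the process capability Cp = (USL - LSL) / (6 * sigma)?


Cp = (69.5 - 43.7) / (6 * 4.9)

0.88


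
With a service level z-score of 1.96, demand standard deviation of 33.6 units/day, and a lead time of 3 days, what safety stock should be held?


Formula: SS = z * sigma_d * sqrt(LT)
sqrt(LT) = sqrt(3) = 1.7321
SS = 1.96 * 33.6 * 1.7321
SS = 114.1 units

114.1 units


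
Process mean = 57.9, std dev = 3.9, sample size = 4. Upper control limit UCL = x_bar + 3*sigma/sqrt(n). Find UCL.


UCL = 57.9 + 3 * 3.9 / sqrt(4)

63.75


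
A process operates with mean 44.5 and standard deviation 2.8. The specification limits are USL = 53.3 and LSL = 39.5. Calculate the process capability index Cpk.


Cpu = (53.3 - 44.5) / (3 * 2.8) = 1.05
Cpl = (44.5 - 39.5) / (3 * 2.8) = 0.6
Cpk = min(1.05, 0.6) = 0.6

0.6


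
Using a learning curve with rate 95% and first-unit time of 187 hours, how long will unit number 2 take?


Formula: T_n = T_1 * (learning_rate)^(log2(n)) where learning_rate = rate/100
Doublings = log2(2) = 1
T_n = 187 * 0.95^1
T_n = 187 * 0.95 = 177.7 hours

177.7 hours


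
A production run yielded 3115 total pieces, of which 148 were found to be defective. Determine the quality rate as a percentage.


Formula: Quality Rate = Good Pieces / Total Pieces * 100
Good pieces = 3115 - 148 = 2967
QR = 2967 / 3115 * 100 = 95.2%

95.2%


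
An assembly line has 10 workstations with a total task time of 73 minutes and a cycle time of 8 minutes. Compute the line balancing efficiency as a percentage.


Formula: Efficiency = Sum of Task Times / (N_stations * CT) * 100
Total station capacity = 10 stations * 8 min = 80 min
Efficiency = 73 / 80 * 100 = 91.3%

91.3%


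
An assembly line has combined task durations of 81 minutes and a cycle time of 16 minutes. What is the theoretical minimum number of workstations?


Formula: N_min = ceil(Sum of Task Times / Cycle Time)
N_min = ceil(81 min / 16 min) = ceil(5.0625)
N_min = 6 stations

6


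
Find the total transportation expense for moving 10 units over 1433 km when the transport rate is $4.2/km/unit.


TC = dist * cost * units = 1433 * 4.2 * 10 = $60186.00

$60186.00


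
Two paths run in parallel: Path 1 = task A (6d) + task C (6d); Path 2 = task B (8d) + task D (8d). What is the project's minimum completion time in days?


Path 1 = 6 + 6 = 12 days
Path 2 = 8 + 8 = 16 days
Duration = max(12, 16) = 16 days

16 days


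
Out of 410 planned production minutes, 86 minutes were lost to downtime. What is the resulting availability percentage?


Formula: Availability = (Planned Time - Downtime) / Planned Time * 100
Uptime = 410 - 86 = 324 min
Availability = 324 / 410 * 100 = 79.0%

79.0%


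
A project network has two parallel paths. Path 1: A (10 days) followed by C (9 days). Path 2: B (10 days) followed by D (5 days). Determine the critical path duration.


Path 1 = 10 + 9 = 19 days
Path 2 = 10 + 5 = 15 days
Duration = max(19, 15) = 19 days

19 days


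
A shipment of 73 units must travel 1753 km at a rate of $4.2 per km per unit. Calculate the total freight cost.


TC = dist * cost * units = 1753 * 4.2 * 73 = $537469.80

$537469.80


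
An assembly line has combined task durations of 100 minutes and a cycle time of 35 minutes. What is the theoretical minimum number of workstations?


Formula: N_min = ceil(Sum of Task Times / Cycle Time)
N_min = ceil(100 min / 35 min) = ceil(2.8571)
N_min = 3 stations

3


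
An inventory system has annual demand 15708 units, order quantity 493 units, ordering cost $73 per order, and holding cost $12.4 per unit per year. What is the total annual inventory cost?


TC = 15708/493 * 73 + 493/2 * 12.4

$5382.53


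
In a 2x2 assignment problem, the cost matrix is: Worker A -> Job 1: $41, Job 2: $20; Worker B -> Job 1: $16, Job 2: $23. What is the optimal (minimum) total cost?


Option 1: A->1 + B->2 = $41 + $23 = $64
Option 2: A->2 + B->1 = $20 + $16 = $36
Min cost = min($64, $36) = $36

$36


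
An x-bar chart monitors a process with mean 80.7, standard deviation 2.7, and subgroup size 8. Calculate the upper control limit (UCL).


UCL = 80.7 + 3 * 2.7 / sqrt(8)

83.56


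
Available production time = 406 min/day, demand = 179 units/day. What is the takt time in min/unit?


Formula: Takt Time = Available Production Time / Customer Demand
Takt = 406 min/day / 179 units/day
Takt = 2.27 min/unit

2.27 min/unit


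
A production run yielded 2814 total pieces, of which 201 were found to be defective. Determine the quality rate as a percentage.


Formula: Quality Rate = Good Pieces / Total Pieces * 100
Good pieces = 2814 - 201 = 2613
QR = 2613 / 2814 * 100 = 92.9%

92.9%


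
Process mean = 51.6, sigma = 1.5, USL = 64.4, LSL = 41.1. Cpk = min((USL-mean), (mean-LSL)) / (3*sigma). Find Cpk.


Cpu = (64.4 - 51.6) / (3 * 1.5) = 2.84
Cpl = (51.6 - 41.1) / (3 * 1.5) = 2.33
Cpk = min(2.84, 2.33) = 2.33

2.33


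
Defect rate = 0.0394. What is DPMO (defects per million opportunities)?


DPMO = defect_rate * 1000000 = 0.0394 * 1000000

39400


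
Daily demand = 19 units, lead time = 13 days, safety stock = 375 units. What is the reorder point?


Formula: ROP = (Daily Demand * Lead Time) + Safety Stock
Demand during lead time = 19 * 13 = 247 units
ROP = 247 + 375 = 622 units

622 units


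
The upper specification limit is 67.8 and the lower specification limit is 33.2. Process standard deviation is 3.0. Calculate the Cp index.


Cp = (67.8 - 33.2) / (6 * 3.0)

1.92


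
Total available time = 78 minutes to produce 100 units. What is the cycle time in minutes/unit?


Formula: CT = Available Time / Number of Units
CT = 78 min / 100 units
CT = 0.78 min/unit

0.78 min/unit


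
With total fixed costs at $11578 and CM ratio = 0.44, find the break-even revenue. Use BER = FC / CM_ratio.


Formula: BER = Fixed Costs / Contribution Margin Ratio
BER = $11578 / 0.44
BER = $26313.64 (to the nearest cent)

$26313.64


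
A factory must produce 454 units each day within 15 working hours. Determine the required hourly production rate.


Formula: Production Rate = Daily Demand / Available Hours
Rate = 454 units/day / 15 hours/day
Rate = 30.3 units/hour

30.3 units/hour


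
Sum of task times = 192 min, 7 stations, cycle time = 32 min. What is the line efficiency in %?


Formula: Efficiency = Sum of Task Times / (N_stations * CT) * 100
Total station capacity = 7 stations * 32 min = 224 min
Efficiency = 192 / 224 * 100 = 85.7%

85.7%


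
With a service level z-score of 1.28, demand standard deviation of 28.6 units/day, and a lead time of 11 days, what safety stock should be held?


Formula: SS = z * sigma_d * sqrt(LT)
sqrt(LT) = sqrt(11) = 3.3166
SS = 1.28 * 28.6 * 3.3166
SS = 121.4 units

121.4 units


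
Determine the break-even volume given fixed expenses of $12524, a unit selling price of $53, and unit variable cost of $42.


Formula: BEQ = Fixed Costs / (Price - Variable Cost)
Contribution margin = $53 - $42 = $11/unit
BEQ = ceil($12524 / $11/unit) = ceil(1138.55) = 1139 units

1139 units


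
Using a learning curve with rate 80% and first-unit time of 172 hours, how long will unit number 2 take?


Formula: T_n = T_1 * (learning_rate)^(log2(n)) where learning_rate = rate/100
Doublings = log2(2) = 1
T_n = 172 * 0.8^1
T_n = 172 * 0.8 = 137.6 hours

137.6 hours


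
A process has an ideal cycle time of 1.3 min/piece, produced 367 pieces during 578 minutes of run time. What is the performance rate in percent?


Formula: Performance = (Ideal CT * Total Count) / Run Time * 100
Ideal output time = 1.3 * 367 = 477.1 min
Performance = 477.1 / 578 * 100 = 82.5%

82.5%


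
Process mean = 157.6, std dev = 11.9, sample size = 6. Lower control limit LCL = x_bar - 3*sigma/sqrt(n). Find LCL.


LCL = 157.6 - 3 * 11.9 / sqrt(6)

143.03


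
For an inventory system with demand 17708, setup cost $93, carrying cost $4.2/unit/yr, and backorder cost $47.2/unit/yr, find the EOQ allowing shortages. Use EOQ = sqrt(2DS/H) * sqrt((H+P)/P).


Formula: EOQ* = sqrt(2DS/H) * sqrt((H+P)/P)
Base EOQ = sqrt(2*17708*93/4.2) = 885.56 units
Correction = sqrt((4.2+47.2)/47.2) = 1.04354
EOQ* = 885.56 * 1.04354 = 924.1 units

924.1 units


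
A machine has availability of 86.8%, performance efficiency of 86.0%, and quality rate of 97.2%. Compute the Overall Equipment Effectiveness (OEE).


Formula: OEE = Availability * Performance * Quality / 10000
A * P = 86.8% * 86.0% / 100 = 74.65%
OEE = 74.65% * 97.2% / 100 = 72.6%

72.6%


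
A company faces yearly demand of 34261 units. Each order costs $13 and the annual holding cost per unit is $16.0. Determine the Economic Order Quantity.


Formula: EOQ = sqrt(2 * D * S / H)
Numerator: 2 * 34261 * 13 = 890786
2DS/H = 890786 / 16.0 = 55674.1
EOQ = sqrt(55674.1) = 236.0 units

236.0 units


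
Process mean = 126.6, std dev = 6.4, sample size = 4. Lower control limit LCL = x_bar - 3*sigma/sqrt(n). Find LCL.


LCL = 126.6 - 3 * 6.4 / sqrt(4)

117.0


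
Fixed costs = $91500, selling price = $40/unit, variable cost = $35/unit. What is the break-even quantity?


Formula: BEQ = Fixed Costs / (Price - Variable Cost)
Contribution margin = $40 - $35 = $5/unit
BEQ = ceil($91500 / $5/unit) = ceil(18300.0) = 18300 units

18300 units


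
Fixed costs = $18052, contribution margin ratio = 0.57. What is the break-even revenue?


Formula: BER = Fixed Costs / Contribution Margin Ratio
BER = $18052 / 0.57
BER = $31670.18 (to the nearest cent)

$31670.18


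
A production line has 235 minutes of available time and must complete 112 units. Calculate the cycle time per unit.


Formula: CT = Available Time / Number of Units
CT = 235 min / 112 units
CT = 2.1 min/unit

2.1 min/unit


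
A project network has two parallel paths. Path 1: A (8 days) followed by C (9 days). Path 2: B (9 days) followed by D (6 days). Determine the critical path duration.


Path 1 = 8 + 9 = 17 days
Path 2 = 9 + 6 = 15 days
Duration = max(17, 15) = 17 days

17 days


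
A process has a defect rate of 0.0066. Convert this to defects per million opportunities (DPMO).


DPMO = defect_rate * 1000000 = 0.0066 * 1000000

6600


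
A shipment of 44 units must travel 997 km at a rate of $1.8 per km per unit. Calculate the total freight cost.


TC = dist * cost * units = 997 * 1.8 * 44 = $78962.40

$78962.40


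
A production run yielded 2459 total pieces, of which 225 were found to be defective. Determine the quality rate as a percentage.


Formula: Quality Rate = Good Pieces / Total Pieces * 100
Good pieces = 2459 - 225 = 2234
QR = 2234 / 2459 * 100 = 90.8%

90.8%


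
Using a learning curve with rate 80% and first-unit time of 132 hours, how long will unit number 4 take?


Formula: T_n = T_1 * (learning_rate)^(log2(n)) where learning_rate = rate/100
Doublings = log2(4) = 2
T_n = 132 * 0.8^2
T_n = 132 * 0.64 = 84.5 hours

84.5 hours


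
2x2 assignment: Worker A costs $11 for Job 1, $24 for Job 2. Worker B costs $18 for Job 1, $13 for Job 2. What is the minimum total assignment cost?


Option 1: A->1 + B->2 = $11 + $13 = $24
Option 2: A->2 + B->1 = $24 + $18 = $42
Min cost = min($24, $42) = $24

$24


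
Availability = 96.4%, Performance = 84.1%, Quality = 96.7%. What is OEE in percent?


Formula: OEE = Availability * Performance * Quality / 10000
A * P = 96.4% * 84.1% / 100 = 81.07%
OEE = 81.07% * 96.7% / 100 = 78.4%

78.4%


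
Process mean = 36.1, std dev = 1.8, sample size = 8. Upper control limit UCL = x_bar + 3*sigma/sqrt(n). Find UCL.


UCL = 36.1 + 3 * 1.8 / sqrt(8)

38.01


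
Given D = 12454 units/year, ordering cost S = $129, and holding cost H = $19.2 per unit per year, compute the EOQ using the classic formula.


Formula: EOQ = sqrt(2 * D * S / H)
Numerator: 2 * 12454 * 129 = 3213132
2DS/H = 3213132 / 19.2 = 167350.6
EOQ = sqrt(167350.6) = 409.1 units

409.1 units


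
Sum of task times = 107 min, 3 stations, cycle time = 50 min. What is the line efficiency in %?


Formula: Efficiency = Sum of Task Times / (N_stations * CT) * 100
Total station capacity = 3 stations * 50 min = 150 min
Efficiency = 107 / 150 * 100 = 71.3%

71.3%


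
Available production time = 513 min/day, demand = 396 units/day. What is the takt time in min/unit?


Formula: Takt Time = Available Production Time / Customer Demand
Takt = 513 min/day / 396 units/day
Takt = 1.3 min/unit

1.3 min/unit


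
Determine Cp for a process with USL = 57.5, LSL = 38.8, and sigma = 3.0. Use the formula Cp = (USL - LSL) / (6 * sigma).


Cp = (57.5 - 38.8) / (6 * 3.0)

1.04


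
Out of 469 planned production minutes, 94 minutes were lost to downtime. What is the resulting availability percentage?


Formula: Availability = (Planned Time - Downtime) / Planned Time * 100
Uptime = 469 - 94 = 375 min
Availability = 375 / 469 * 100 = 80.0%

80.0%


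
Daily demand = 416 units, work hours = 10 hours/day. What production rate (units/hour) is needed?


Formula: Production Rate = Daily Demand / Available Hours
Rate = 416 units/day / 10 hours/day
Rate = 41.6 units/hour

41.6 units/hour


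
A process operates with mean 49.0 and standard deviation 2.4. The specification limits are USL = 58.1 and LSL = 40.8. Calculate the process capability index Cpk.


Cpu = (58.1 - 49.0) / (3 * 2.4) = 1.26
Cpl = (49.0 - 40.8) / (3 * 2.4) = 1.14
Cpk = min(1.26, 1.14) = 1.14

1.14


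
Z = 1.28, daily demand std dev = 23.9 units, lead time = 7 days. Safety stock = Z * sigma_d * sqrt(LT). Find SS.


Formula: SS = z * sigma_d * sqrt(LT)
sqrt(LT) = sqrt(7) = 2.6458
SS = 1.28 * 23.9 * 2.6458
SS = 80.9 units

80.9 units


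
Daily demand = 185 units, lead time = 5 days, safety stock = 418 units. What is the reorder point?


Formula: ROP = (Daily Demand * Lead Time) + Safety Stock
Demand during lead time = 185 * 5 = 925 units
ROP = 925 + 418 = 1343 units

1343 units


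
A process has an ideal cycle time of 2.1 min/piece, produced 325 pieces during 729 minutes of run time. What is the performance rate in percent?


Formula: Performance = (Ideal CT * Total Count) / Run Time * 100
Ideal output time = 2.1 * 325 = 682.5 min
Performance = 682.5 / 729 * 100 = 93.6%

93.6%


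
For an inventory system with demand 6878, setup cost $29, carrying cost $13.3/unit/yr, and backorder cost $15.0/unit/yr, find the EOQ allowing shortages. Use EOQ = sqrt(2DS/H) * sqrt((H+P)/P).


Formula: EOQ* = sqrt(2DS/H) * sqrt((H+P)/P)
Base EOQ = sqrt(2*6878*29/13.3) = 173.19 units
Correction = sqrt((13.3+15.0)/15.0) = 1.37356
EOQ* = 173.19 * 1.37356 = 237.9 units

237.9 units


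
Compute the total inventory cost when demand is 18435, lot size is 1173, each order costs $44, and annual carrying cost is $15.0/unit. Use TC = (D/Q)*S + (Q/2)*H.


TC = 18435/1173 * 44 + 1173/2 * 15.0

$9489.01


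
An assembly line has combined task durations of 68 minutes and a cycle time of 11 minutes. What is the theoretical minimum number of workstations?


Formula: N_min = ceil(Sum of Task Times / Cycle Time)
N_min = ceil(68 min / 11 min) = ceil(6.1818)
N_min = 7 stations

7


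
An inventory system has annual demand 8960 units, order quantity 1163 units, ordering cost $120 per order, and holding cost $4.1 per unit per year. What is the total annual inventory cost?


TC = 8960/1163 * 120 + 1163/2 * 4.1

$3308.66


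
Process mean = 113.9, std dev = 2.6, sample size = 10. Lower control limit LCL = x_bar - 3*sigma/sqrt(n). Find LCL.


LCL = 113.9 - 3 * 2.6 / sqrt(10)

111.43


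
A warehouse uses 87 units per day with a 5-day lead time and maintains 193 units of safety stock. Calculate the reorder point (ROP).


Formula: ROP = (Daily Demand * Lead Time) + Safety Stock
Demand during lead time = 87 * 5 = 435 units
ROP = 435 + 193 = 628 units

628 units


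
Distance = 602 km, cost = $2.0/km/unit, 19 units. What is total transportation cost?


TC = dist * cost * units = 602 * 2.0 * 19 = $22876.00

$22876.00


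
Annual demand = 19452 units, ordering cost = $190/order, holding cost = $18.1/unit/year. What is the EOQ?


Formula: EOQ = sqrt(2 * D * S / H)
Numerator: 2 * 19452 * 190 = 7391760
2DS/H = 7391760 / 18.1 = 408384.5
EOQ = sqrt(408384.5) = 639.0 units

639.0 units


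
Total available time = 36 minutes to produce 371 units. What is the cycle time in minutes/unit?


Formula: CT = Available Time / Number of Units
CT = 36 min / 371 units
CT = 0.1 min/unit

0.1 min/unit


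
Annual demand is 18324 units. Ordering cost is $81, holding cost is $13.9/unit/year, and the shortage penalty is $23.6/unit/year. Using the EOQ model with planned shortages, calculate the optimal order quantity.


Formula: EOQ* = sqrt(2DS/H) * sqrt((H+P)/P)
Base EOQ = sqrt(2*18324*81/13.9) = 462.13 units
Correction = sqrt((13.9+23.6)/23.6) = 1.26055
EOQ* = 462.13 * 1.26055 = 582.5 units

582.5 units


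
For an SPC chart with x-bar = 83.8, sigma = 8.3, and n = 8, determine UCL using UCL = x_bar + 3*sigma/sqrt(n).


UCL = 83.8 + 3 * 8.3 / sqrt(8)

92.6


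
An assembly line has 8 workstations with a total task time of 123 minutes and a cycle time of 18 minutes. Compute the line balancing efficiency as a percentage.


Formula: Efficiency = Sum of Task Times / (N_stations * CT) * 100
Total station capacity = 8 stations * 18 min = 144 min
Efficiency = 123 / 144 * 100 = 85.4%

85.4%


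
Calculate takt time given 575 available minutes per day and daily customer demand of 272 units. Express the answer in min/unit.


Formula: Takt Time = Available Production Time / Customer Demand
Takt = 575 min/day / 272 units/day
Takt = 2.11 min/unit

2.11 min/unit


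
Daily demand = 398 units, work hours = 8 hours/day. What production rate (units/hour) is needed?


Formula: Production Rate = Daily Demand / Available Hours
Rate = 398 units/day / 8 hours/day
Rate = 49.8 units/hour

49.8 units/hour


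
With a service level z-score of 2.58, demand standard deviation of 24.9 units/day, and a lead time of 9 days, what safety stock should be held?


Formula: SS = z * sigma_d * sqrt(LT)
sqrt(LT) = sqrt(9) = 3.0
SS = 2.58 * 24.9 * 3.0
SS = 192.7 units

192.7 units


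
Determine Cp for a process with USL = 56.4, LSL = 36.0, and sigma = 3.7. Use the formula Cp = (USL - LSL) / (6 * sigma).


Cp = (56.4 - 36.0) / (6 * 3.7)

0.92


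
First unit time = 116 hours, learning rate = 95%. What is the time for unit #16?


Formula: T_n = T_1 * (learning_rate)^(log2(n)) where learning_rate = rate/100
Doublings = log2(16) = 4
T_n = 116 * 0.95^4
T_n = 116 * 0.8145 = 94.5 hours

94.5 hours


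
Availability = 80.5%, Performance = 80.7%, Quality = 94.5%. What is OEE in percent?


Formula: OEE = Availability * Performance * Quality / 10000
A * P = 80.5% * 80.7% / 100 = 64.96%
OEE = 64.96% * 94.5% / 100 = 61.4%

61.4%


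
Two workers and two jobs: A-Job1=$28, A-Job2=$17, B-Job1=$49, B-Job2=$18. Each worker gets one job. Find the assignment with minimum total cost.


Option 1: A->1 + B->2 = $28 + $18 = $46
Option 2: A->2 + B->1 = $17 + $49 = $66
Min cost = min($46, $66) = $46

$46


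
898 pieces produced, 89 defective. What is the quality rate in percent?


Formula: Quality Rate = Good Pieces / Total Pieces * 100
Good pieces = 898 - 89 = 809
QR = 809 / 898 * 100 = 90.1%

90.1%


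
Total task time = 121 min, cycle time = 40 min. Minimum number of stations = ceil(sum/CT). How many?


Formula: N_min = ceil(Sum of Task Times / Cycle Time)
N_min = ceil(121 min / 40 min) = ceil(3.025)
N_min = 4 stations

4


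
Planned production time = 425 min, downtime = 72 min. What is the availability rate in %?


Formula: Availability = (Planned Time - Downtime) / Planned Time * 100
Uptime = 425 - 72 = 353 min
Availability = 353 / 425 * 100 = 83.1%

83.1%


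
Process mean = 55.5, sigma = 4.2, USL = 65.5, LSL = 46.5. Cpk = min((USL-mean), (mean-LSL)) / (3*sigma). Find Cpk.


Cpu = (65.5 - 55.5) / (3 * 4.2) = 0.79
Cpl = (55.5 - 46.5) / (3 * 4.2) = 0.71
Cpk = min(0.79, 0.71) = 0.71

0.71


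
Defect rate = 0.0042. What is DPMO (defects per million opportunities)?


DPMO = defect_rate * 1000000 = 0.0042 * 1000000

4200


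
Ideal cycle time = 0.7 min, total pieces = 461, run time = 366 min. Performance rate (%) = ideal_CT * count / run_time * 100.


Formula: Performance = (Ideal CT * Total Count) / Run Time * 100
Ideal output time = 0.7 * 461 = 322.7 min
Performance = 322.7 / 366 * 100 = 88.2%

88.2%


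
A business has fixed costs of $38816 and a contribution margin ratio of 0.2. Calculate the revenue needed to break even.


Formula: BER = Fixed Costs / Contribution Margin Ratio
BER = $38816 / 0.2
BER = $194080.00 (to the nearest cent)

$194080.00


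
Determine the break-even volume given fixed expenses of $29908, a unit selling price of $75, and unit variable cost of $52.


Formula: BEQ = Fixed Costs / (Price - Variable Cost)
Contribution margin = $75 - $52 = $23/unit
BEQ = ceil($29908 / $23/unit) = ceil(1300.35) = 1301 units

1301 units


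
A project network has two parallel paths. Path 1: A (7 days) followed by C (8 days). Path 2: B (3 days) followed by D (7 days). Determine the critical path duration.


Path 1 = 7 + 8 = 15 days
Path 2 = 3 + 7 = 10 days
Duration = max(15, 10) = 15 days

15 days


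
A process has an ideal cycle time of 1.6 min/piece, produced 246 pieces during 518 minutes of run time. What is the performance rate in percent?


Formula: Performance = (Ideal CT * Total Count) / Run Time * 100
Ideal output time = 1.6 * 246 = 393.6 min
Performance = 393.6 / 518 * 100 = 76.0%

76.0%


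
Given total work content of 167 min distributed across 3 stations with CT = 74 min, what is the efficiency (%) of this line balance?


Formula: Efficiency = Sum of Task Times / (N_stations * CT) * 100
Total station capacity = 3 stations * 74 min = 222 min
Efficiency = 167 / 222 * 100 = 75.2%

75.2%


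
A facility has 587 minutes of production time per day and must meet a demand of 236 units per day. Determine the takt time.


Formula: Takt Time = Available Production Time / Customer Demand
Takt = 587 min/day / 236 units/day
Takt = 2.49 min/unit

2.49 min/unit


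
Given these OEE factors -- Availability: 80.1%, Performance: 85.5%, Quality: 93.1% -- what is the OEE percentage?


Formula: OEE = Availability * Performance * Quality / 10000
A * P = 80.1% * 85.5% / 100 = 68.49%
OEE = 68.49% * 93.1% / 100 = 63.8%

63.8%


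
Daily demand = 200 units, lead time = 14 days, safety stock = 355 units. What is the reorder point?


Formula: ROP = (Daily Demand * Lead Time) + Safety Stock
Demand during lead time = 200 * 14 = 2800 units
ROP = 2800 + 355 = 3155 units

3155 units


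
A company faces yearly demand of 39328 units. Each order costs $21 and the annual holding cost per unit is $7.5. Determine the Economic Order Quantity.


Formula: EOQ = sqrt(2 * D * S / H)
Numerator: 2 * 39328 * 21 = 1651776
2DS/H = 1651776 / 7.5 = 220236.8
EOQ = sqrt(220236.8) = 469.3 units

469.3 units


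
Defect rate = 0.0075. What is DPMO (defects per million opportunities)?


DPMO = defect_rate * 1000000 = 0.0075 * 1000000

7500


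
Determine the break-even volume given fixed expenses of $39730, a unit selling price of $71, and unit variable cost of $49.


Formula: BEQ = Fixed Costs / (Price - Variable Cost)
Contribution margin = $71 - $49 = $22/unit
BEQ = ceil($39730 / $22/unit) = ceil(1805.91) = 1806 units

1806 units


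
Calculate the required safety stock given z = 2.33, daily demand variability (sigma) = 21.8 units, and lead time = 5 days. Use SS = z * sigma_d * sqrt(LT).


Formula: SS = z * sigma_d * sqrt(LT)
sqrt(LT) = sqrt(5) = 2.2361
SS = 2.33 * 21.8 * 2.2361
SS = 113.6 units

113.6 units


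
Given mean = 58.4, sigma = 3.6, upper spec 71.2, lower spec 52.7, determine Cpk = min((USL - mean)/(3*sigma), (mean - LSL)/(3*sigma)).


Cpu = (71.2 - 58.4) / (3 * 3.6) = 1.19
Cpl = (58.4 - 52.7) / (3 * 3.6) = 0.53
Cpk = min(1.19, 0.53) = 0.53

0.53


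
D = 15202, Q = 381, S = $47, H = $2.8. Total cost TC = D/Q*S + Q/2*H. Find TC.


TC = 15202/381 * 47 + 381/2 * 2.8

$2408.71


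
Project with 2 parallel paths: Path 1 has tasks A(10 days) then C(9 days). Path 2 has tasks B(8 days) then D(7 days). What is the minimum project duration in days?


Path 1 = 10 + 9 = 19 days
Path 2 = 8 + 7 = 15 days
Duration = max(19, 15) = 19 days

19 days


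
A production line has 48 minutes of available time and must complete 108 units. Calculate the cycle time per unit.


Formula: CT = Available Time / Number of Units
CT = 48 min / 108 units
CT = 0.44 min/unit

0.44 min/unit


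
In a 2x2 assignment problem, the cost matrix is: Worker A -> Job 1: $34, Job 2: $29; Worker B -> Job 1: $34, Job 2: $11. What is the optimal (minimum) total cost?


Option 1: A->1 + B->2 = $34 + $11 = $45
Option 2: A->2 + B->1 = $29 + $34 = $63
Min cost = min($45, $63) = $45

$45


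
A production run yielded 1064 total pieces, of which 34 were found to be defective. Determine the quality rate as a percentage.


Formula: Quality Rate = Good Pieces / Total Pieces * 100
Good pieces = 1064 - 34 = 1030
QR = 1030 / 1064 * 100 = 96.8%

96.8%


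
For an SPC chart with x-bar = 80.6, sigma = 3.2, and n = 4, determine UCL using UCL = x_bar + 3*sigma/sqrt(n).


UCL = 80.6 + 3 * 3.2 / sqrt(4)

85.4


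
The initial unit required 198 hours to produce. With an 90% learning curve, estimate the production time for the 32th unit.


Formula: T_n = T_1 * (learning_rate)^(log2(n)) where learning_rate = rate/100
Doublings = log2(32) = 5
T_n = 198 * 0.9^5
T_n = 198 * 0.5905 = 116.9 hours

116.9 hours


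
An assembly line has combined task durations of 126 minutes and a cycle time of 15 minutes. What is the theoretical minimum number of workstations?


Formula: N_min = ceil(Sum of Task Times / Cycle Time)
N_min = ceil(126 min / 15 min) = ceil(8.4)
N_min = 9 stations

9


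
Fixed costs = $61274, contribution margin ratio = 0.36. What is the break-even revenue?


Formula: BER = Fixed Costs / Contribution Margin Ratio
BER = $61274 / 0.36
BER = $170205.56 (to the nearest cent)

$170205.56


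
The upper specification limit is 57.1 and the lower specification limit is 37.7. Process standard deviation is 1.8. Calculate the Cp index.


Cp = (57.1 - 37.7) / (6 * 1.8)

1.8


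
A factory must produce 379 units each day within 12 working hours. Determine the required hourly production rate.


Formula: Production Rate = Daily Demand / Available Hours
Rate = 379 units/day / 12 hours/day
Rate = 31.6 units/hour

31.6 units/hour


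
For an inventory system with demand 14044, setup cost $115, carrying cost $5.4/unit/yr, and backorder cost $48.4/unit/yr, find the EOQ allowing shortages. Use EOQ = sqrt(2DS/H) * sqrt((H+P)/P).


Formula: EOQ* = sqrt(2DS/H) * sqrt((H+P)/P)
Base EOQ = sqrt(2*14044*115/5.4) = 773.41 units
Correction = sqrt((5.4+48.4)/48.4) = 1.05431
EOQ* = 773.41 * 1.05431 = 815.4 units

815.4 units


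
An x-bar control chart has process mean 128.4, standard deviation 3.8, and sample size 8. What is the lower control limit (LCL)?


LCL = 128.4 - 3 * 3.8 / sqrt(8)

124.37


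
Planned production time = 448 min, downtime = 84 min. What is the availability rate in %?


Formula: Availability = (Planned Time - Downtime) / Planned Time * 100
Uptime = 448 - 84 = 364 min
Availability = 364 / 448 * 100 = 81.3%

81.3%


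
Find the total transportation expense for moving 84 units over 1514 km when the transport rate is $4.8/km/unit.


TC = dist * cost * units = 1514 * 4.8 * 84 = $610444.80

$610444.80


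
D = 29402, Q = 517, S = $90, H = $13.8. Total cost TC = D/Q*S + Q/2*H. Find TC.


TC = 29402/517 * 90 + 517/2 * 13.8

$8685.64


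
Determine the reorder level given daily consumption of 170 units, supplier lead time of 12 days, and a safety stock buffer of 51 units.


Formula: ROP = (Daily Demand * Lead Time) + Safety Stock
Demand during lead time = 170 * 12 = 2040 units
ROP = 2040 + 51 = 2091 units

2091 units


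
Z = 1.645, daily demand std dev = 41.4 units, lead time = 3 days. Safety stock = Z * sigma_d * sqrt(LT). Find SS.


Formula: SS = z * sigma_d * sqrt(LT)
sqrt(LT) = sqrt(3) = 1.7321
SS = 1.645 * 41.4 * 1.7321
SS = 118.0 units

118.0 units


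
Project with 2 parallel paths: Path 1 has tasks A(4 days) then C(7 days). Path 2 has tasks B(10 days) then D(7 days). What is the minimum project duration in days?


Path 1 = 4 + 7 = 11 days
Path 2 = 10 + 7 = 17 days
Duration = max(11, 17) = 17 days

17 days


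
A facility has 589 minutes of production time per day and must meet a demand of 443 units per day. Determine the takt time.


Formula: Takt Time = Available Production Time / Customer Demand
Takt = 589 min/day / 443 units/day
Takt = 1.33 min/unit

1.33 min/unit


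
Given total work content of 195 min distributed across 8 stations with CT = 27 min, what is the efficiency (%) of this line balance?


Formula: Efficiency = Sum of Task Times / (N_stations * CT) * 100
Total station capacity = 8 stations * 27 min = 216 min
Efficiency = 195 / 216 * 100 = 90.3%

90.3%


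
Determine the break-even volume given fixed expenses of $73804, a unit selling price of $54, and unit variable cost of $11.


Formula: BEQ = Fixed Costs / (Price - Variable Cost)
Contribution margin = $54 - $11 = $43/unit
BEQ = ceil($73804 / $43/unit) = ceil(1716.37) = 1717 units

1717 units


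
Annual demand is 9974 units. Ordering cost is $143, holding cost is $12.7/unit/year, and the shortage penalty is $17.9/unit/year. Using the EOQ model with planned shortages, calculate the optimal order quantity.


Formula: EOQ* = sqrt(2DS/H) * sqrt((H+P)/P)
Base EOQ = sqrt(2*9974*143/12.7) = 473.93 units
Correction = sqrt((12.7+17.9)/17.9) = 1.30748
EOQ* = 473.93 * 1.30748 = 619.7 units

619.7 units


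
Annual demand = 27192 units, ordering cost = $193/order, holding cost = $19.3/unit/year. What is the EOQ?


Formula: EOQ = sqrt(2 * D * S / H)
Numerator: 2 * 27192 * 193 = 10496112
2DS/H = 10496112 / 19.3 = 543840.0
EOQ = sqrt(543840.0) = 737.5 units

737.5 units


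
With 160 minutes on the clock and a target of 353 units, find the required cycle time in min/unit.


Formula: CT = Available Time / Number of Units
CT = 160 min / 353 units
CT = 0.45 min/unit

0.45 min/unit


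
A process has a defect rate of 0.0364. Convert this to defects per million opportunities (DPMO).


DPMO = defect_rate * 1000000 = 0.0364 * 1000000

36400


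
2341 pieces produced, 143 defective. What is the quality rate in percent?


Formula: Quality Rate = Good Pieces / Total Pieces * 100
Good pieces = 2341 - 143 = 2198
QR = 2198 / 2341 * 100 = 93.9%

93.9%


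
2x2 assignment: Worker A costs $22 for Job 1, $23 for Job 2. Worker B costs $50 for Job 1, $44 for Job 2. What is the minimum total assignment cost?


Option 1: A->1 + B->2 = $22 + $44 = $66
Option 2: A->2 + B->1 = $23 + $50 = $73
Min cost = min($66, $73) = $66

$66


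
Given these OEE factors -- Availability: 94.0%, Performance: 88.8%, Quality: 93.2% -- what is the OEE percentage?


Formula: OEE = Availability * Performance * Quality / 10000
A * P = 94.0% * 88.8% / 100 = 83.47%
OEE = 83.47% * 93.2% / 100 = 77.8%

77.8%


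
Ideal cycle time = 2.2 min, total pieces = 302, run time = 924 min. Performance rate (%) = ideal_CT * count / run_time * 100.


Formula: Performance = (Ideal CT * Total Count) / Run Time * 100
Ideal output time = 2.2 * 302 = 664.4 min
Performance = 664.4 / 924 * 100 = 71.9%

71.9%


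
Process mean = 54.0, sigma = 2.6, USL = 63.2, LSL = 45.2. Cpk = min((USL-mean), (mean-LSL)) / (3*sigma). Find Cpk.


Cpu = (63.2 - 54.0) / (3 * 2.6) = 1.18
Cpl = (54.0 - 45.2) / (3 * 2.6) = 1.13
Cpk = min(1.18, 1.13) = 1.13

1.13


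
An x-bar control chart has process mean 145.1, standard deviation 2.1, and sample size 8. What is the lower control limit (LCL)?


LCL = 145.1 - 3 * 2.1 / sqrt(8)

142.87


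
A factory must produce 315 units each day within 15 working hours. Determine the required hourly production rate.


Formula: Production Rate = Daily Demand / Available Hours
Rate = 315 units/day / 15 hours/day
Rate = 21.0 units/hour

21.0 units/hour


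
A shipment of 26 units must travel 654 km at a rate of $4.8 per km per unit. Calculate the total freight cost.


TC = dist * cost * units = 654 * 4.8 * 26 = $81619.20

$81619.20


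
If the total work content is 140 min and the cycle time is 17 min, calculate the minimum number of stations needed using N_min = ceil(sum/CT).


Formula: N_min = ceil(Sum of Task Times / Cycle Time)
N_min = ceil(140 min / 17 min) = ceil(8.2353)
N_min = 9 stations

9


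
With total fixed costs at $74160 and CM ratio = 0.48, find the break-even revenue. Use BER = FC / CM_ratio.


Formula: BER = Fixed Costs / Contribution Margin Ratio
BER = $74160 / 0.48
BER = $154500.00 (to the nearest cent)

$154500.00


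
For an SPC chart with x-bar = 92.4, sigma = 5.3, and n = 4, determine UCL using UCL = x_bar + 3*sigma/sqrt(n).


UCL = 92.4 + 3 * 5.3 / sqrt(4)

100.35


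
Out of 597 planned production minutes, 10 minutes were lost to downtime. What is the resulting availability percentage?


Formula: Availability = (Planned Time - Downtime) / Planned Time * 100
Uptime = 597 - 10 = 587 min
Availability = 587 / 597 * 100 = 98.3%

98.3%


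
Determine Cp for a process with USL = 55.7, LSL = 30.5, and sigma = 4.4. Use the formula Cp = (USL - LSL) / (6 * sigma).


Cp = (55.7 - 30.5) / (6 * 4.4)

0.95


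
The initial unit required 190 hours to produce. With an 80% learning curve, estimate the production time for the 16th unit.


Formula: T_n = T_1 * (learning_rate)^(log2(n)) where learning_rate = rate/100
Doublings = log2(16) = 4
T_n = 190 * 0.8^4
T_n = 190 * 0.4096 = 77.8 hours

77.8 hours


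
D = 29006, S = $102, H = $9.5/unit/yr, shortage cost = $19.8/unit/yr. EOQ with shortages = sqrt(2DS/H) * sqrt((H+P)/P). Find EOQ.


Formula: EOQ* = sqrt(2DS/H) * sqrt((H+P)/P)
Base EOQ = sqrt(2*29006*102/9.5) = 789.22 units
Correction = sqrt((9.5+19.8)/19.8) = 1.21647
EOQ* = 789.22 * 1.21647 = 960.1 units

960.1 units


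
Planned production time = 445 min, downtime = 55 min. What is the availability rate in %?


Formula: Availability = (Planned Time - Downtime) / Planned Time * 100
Uptime = 445 - 55 = 390 min
Availability = 390 / 445 * 100 = 87.6%

87.6%


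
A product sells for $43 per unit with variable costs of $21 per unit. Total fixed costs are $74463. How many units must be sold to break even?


Formula: BEQ = Fixed Costs / (Price - Variable Cost)
Contribution margin = $43 - $21 = $22/unit
BEQ = ceil($74463 / $22/unit) = ceil(3384.68) = 3385 units

3385 units


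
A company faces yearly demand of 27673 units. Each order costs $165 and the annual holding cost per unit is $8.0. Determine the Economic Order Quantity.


Formula: EOQ = sqrt(2 * D * S / H)
Numerator: 2 * 27673 * 165 = 9132090
2DS/H = 9132090 / 8.0 = 1141511.3
EOQ = sqrt(1141511.3) = 1068.4 units

1068.4 units


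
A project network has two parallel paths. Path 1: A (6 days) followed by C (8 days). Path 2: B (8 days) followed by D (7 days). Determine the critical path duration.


Path 1 = 6 + 8 = 14 days
Path 2 = 8 + 7 = 15 days
Duration = max(14, 15) = 15 days

15 days


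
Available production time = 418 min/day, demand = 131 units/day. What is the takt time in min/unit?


Formula: Takt Time = Available Production Time / Customer Demand
Takt = 418 min/day / 131 units/day
Takt = 3.19 min/unit

3.19 min/unit


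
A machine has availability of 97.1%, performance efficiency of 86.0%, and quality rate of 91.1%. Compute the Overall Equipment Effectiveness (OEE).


Formula: OEE = Availability * Performance * Quality / 10000
A * P = 97.1% * 86.0% / 100 = 83.51%
OEE = 83.51% * 91.1% / 100 = 76.1%

76.1%


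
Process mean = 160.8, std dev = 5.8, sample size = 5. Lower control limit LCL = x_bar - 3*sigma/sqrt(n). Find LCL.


LCL = 160.8 - 3 * 5.8 / sqrt(5)

153.02


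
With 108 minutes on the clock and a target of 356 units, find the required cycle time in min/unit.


Formula: CT = Available Time / Number of Units
CT = 108 min / 356 units
CT = 0.3 min/unit

0.3 min/unit


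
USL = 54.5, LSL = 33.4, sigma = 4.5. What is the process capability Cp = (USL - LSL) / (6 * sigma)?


Cp = (54.5 - 33.4) / (6 * 4.5)

0.78


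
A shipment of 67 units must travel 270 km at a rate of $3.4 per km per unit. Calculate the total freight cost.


TC = dist * cost * units = 270 * 3.4 * 67 = $61506.00

$61506.00


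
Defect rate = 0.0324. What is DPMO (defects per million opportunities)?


DPMO = defect_rate * 1000000 = 0.0324 * 1000000

32400


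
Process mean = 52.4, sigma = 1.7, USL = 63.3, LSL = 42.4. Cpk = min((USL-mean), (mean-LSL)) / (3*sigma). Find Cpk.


Cpu = (63.3 - 52.4) / (3 * 1.7) = 2.14
Cpl = (52.4 - 42.4) / (3 * 1.7) = 1.96
Cpk = min(2.14, 1.96) = 1.96

1.96


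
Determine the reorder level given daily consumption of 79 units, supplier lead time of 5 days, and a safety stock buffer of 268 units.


Formula: ROP = (Daily Demand * Lead Time) + Safety Stock
Demand during lead time = 79 * 5 = 395 units
ROP = 395 + 268 = 663 units

663 units


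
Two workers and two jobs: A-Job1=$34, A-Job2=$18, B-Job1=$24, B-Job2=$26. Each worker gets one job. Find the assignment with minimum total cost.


Option 1: A->1 + B->2 = $34 + $26 = $60
Option 2: A->2 + B->1 = $18 + $24 = $42
Min cost = min($60, $42) = $42

$42


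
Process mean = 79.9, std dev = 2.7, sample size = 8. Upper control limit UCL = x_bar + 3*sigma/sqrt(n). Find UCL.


UCL = 79.9 + 3 * 2.7 / sqrt(8)

82.76
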